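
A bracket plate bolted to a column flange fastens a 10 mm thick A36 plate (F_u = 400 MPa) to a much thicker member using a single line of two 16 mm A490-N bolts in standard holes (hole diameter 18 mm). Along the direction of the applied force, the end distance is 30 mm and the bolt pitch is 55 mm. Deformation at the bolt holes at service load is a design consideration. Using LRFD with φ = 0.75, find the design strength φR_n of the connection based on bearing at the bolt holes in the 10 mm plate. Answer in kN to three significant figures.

Per bolt r_n = 1.2 l_c t F_u ≤ 2.4 d t F_u; upper limit = 2.4 × 16 × 10 × 400 / 1000 = 153.6 kN.
Edge bolt: l_c = 30 − 18/2 = 21 mm → 1.2 × 21 × 10 × 400 / 1000 = 100.8 → r_n = 100.8 kN.
Interior bolts: l_c = 55 − 18 = 37 mm → 1.2 × 37 × 10 × 400 / 1000 = 177.6 → r_n = 153.6 kN.
R_n = 1 × 100.8 + 1 × 153.6 = 254.4 kN.
Design strength φR_n = 0.75 × 254.4 = 191 kN.

191 kN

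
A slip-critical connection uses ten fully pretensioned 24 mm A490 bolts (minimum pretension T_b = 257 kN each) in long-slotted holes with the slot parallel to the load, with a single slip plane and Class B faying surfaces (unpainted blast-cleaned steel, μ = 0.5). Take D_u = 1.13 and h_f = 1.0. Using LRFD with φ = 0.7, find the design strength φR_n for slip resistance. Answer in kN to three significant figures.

1020 kN

R_n = μ · D_u · h_f · T_b · n_s · n_b = 0.5 × 1.13 × 1.0 × 257 × 1 × 10 = 1452 kN.
Design strength φR_n = 0.7 × 1452 = 1020 kN.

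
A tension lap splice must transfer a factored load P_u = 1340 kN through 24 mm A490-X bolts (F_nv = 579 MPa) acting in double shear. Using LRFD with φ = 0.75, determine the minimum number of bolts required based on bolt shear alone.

4 bolts

A_b = π·24²/4 = 452.4 mm².
Per-bolt design strength φR_n = 0.75 × 579 × 452.4 × 2 / 1000 = 392.9 kN.
n ≥ 1340 / 392.9 = 3.411 → use 4 bolts.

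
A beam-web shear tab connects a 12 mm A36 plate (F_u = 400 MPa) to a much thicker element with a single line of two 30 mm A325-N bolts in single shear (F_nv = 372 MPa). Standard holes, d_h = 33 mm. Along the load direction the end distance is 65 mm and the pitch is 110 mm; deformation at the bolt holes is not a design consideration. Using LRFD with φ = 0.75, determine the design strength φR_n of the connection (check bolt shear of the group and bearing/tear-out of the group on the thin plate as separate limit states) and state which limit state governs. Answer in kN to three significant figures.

394 kN (bolt shear governs)

Bolt shear: A_b = π·30²/4 = 706.9 mm²; R_n = 372 × 706.9 × 2 × 1 / 1000 = 525.9 kN → 0.75 × 525.9 = 394 kN.
Bearing (1.5 l_c t F_u ≤ 3.0 d t F_u): upper limit = 3.0·30·12·400 / 1000 = 432 kN.
  Edge l_c = 65 − 33/2 = 48.5 → r_n = 349.2 kN; interior l_c = 110 − 33 = 77 → r_n = 432 kN.
  R_n,bearing = 1·349.2 + 1·432 = 781.2 kN → 0.75 × 781.2 = 586 kN.
Bolt shear governs: 394 kN.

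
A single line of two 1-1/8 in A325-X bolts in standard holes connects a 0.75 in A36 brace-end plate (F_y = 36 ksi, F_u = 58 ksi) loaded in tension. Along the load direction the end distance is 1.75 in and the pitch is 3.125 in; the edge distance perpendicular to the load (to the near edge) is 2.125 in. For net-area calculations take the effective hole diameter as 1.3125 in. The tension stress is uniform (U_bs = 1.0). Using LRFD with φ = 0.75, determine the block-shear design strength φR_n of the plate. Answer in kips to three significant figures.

Shear plane L_v = 1.75 + 1·3.125 = 4.875 in; A_gv = 4.875 × 0.75 = 3.656 in².
A_nv = (4.875 − 1.5·1.3125) × 0.75 = 2.18 in².
A_nt = (2.125 − 0.5·1.3125) × 0.75 = 1.102 in².
0.6 F_u A_nv = 75.85 kips; 0.6 F_y A_gv = 78.97 kips → shear rupture governs the shear term.
R_n = 75.85 + 1.0 × 58 × 1.102 = 139.7 kips.
Design strength φR_n = 0.75 × 139.7 = 105 kips.

105 kips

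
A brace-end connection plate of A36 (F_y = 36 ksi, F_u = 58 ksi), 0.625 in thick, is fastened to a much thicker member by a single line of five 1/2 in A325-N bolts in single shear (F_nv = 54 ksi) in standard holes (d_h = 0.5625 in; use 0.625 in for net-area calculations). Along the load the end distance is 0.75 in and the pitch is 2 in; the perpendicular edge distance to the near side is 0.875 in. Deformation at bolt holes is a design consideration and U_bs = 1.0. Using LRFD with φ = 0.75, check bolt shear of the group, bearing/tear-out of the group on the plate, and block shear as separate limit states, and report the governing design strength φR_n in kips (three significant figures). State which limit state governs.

Bolt shear: A_b = π·0.5²/4 = 0.1963 in²; R_n = 54 × 0.1963 × 5 × 1 = 53.01 kips → 0.75 × 53.01 = 39.8 kips.
Bearing: edge l_c = 0.4688, r_n = 20.39 kips; interior l_c = 1.438, r_n = 43.5 kips; R_n = 20.39 + 4·43.5 = 194.4 kips → 146 kips.
Block shear: A_gv = 5.469, A_nv = 3.711, A_nt = 0.3516 in²; R_n = min(0.6F_uA_nv, 0.6F_yA_gv) + U_bs·F_u·A_nt = 138.5 kips → 104 kips.
Bolt shear governs: 39.8 kips.

39.8 kips (bolt shear governs)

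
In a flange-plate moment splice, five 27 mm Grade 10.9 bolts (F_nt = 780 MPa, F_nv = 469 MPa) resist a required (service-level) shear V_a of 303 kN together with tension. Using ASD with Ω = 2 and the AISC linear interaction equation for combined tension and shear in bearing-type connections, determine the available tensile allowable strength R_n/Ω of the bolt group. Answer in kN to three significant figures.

948 kN

A_b = π·27²/4 = 572.6 mm²; f_rv = 303 × 1000 / (5 × 572.6) = 105.8 MPa.
F'_nt = 1.3 F_nt − (Ω F_nt / F_nv) f_rv = 1.3·780 − (2·780/469)·105.8 = 661.9 MPa, capped at F_nt → F'_nt = 661.9 MPa.
R_n = F'_nt · A_b · n = 661.9 × 572.6 × 5 / 1000 = 1895 kN.
Allowable strength R_n/Ω = 1895 / 2 = 948 kN.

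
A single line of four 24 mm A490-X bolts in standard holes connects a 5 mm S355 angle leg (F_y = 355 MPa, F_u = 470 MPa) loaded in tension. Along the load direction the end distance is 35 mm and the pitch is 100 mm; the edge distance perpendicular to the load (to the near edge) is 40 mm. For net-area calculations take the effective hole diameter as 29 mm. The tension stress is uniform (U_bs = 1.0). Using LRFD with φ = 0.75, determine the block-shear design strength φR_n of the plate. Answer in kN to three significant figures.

292 kN

Shear plane L_v = 35 + 3·100 = 335 mm; A_gv = 335 × 5 = 1675 mm².
A_nv = (335 − 3.5·29) × 5 = 1168 mm².
A_nt = (40 − 0.5·29) × 5 = 127.5 mm².
0.6 F_u A_nv = 329.2 kN; 0.6 F_y A_gv = 356.8 kN → shear rupture governs the shear term.
R_n = 329.2 + 1.0 × 470 × 127.5 / 1000 = 389.2 kN.
Design strength φR_n = 0.75 × 389.2 = 292 kN.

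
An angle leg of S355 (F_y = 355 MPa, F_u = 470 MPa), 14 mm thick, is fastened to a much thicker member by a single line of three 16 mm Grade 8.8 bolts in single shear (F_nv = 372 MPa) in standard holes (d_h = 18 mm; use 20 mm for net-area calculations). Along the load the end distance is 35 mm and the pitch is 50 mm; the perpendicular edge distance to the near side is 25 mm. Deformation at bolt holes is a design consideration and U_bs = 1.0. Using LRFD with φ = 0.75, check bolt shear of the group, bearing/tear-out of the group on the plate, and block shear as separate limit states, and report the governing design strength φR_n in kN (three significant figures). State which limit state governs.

168 kN (bolt shear governs)

Bolt shear: A_b = π·16²/4 = 201.1 mm²; R_n = 372 × 201.1 × 3 × 1 / 1000 = 224.4 kN → 0.75 × 224.4 = 168 kN.
Bearing: edge l_c = 26, r_n = 205.3 kN; interior l_c = 32, r_n = 252.7 kN; R_n = 205.3 + 2·252.7 = 710.6 kN → 533 kN.
Block shear: A_gv = 1890, A_nv = 1190, A_nt = 210 mm²; R_n = min(0.6F_uA_nv, 0.6F_yA_gv) + U_bs·F_u·A_nt = 434.3 kN → 326 kN.
Bolt shear governs: 168 kN.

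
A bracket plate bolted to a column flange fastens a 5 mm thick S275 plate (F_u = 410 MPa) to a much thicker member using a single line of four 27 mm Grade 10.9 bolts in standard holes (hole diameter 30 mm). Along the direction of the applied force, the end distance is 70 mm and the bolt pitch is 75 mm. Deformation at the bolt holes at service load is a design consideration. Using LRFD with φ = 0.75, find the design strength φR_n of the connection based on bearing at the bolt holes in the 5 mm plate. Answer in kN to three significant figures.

349 kN

Per bolt r_n = 1.2 l_c t F_u ≤ 2.4 d t F_u; upper limit = 2.4 × 27 × 5 × 410 / 1000 = 132.8 kN.
Edge bolt: l_c = 70 − 30/2 = 55 mm → 1.2 × 55 × 5 × 410 / 1000 = 135.3 → r_n = 132.8 kN.
Interior bolts: l_c = 75 − 30 = 45 mm → 1.2 × 45 × 5 × 410 / 1000 = 110.7 → r_n = 110.7 kN.
R_n = 1 × 132.8 + 3 × 110.7 = 464.9 kN.
Design strength φR_n = 0.75 × 464.9 = 349 kN.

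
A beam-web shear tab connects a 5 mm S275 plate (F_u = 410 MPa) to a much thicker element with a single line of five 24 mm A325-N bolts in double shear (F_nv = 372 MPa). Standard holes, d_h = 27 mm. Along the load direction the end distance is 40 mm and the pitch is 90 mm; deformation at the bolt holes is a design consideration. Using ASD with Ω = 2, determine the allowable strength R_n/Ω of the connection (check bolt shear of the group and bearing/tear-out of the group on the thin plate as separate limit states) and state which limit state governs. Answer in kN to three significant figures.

269 kN (bearing governs)

Bolt shear: A_b = π·24²/4 = 452.4 mm²; R_n = 372 × 452.4 × 5 × 2 / 1000 = 1683 kN → 1683 / 2 = 841 kN.
Bearing (1.2 l_c t F_u ≤ 2.4 d t F_u): upper limit = 2.4·24·5·410 / 1000 = 118.1 kN.
  Edge l_c = 40 − 27/2 = 26.5 → r_n = 65.19 kN; interior l_c = 90 − 27 = 63 → r_n = 118.1 kN.
  R_n,bearing = 1·65.19 + 4·118.1 = 537.5 kN → 537.5 / 2 = 269 kN.
Bearing governs: 269 kN.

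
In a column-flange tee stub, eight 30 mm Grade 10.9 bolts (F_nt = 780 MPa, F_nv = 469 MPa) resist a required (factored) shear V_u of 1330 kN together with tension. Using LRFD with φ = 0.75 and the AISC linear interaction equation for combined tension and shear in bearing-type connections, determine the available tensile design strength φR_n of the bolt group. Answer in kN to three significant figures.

2090 kN

A_b = π·30²/4 = 706.9 mm²; f_rv = 1330 × 1000 / (8 × 706.9) = 235.2 MPa.
F'_nt = 1.3 F_nt − (F_nt / φF_nv) f_rv = 1.3·780 − (780/(0.75·469))·235.2 = 492.5 MPa, capped at F_nt → F'_nt = 492.5 MPa.
R_n = F'_nt · A_b · n = 492.5 × 706.9 × 8 / 1000 = 2785 kN.
Design strength φR_n = 0.75 × 2785 = 2090 kN.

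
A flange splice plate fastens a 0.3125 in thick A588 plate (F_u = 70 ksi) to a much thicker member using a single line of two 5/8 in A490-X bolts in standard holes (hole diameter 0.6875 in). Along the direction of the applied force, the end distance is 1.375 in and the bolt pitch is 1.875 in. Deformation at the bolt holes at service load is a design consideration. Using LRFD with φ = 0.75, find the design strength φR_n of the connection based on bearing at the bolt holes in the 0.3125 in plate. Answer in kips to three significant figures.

Per bolt r_n = 1.2 l_c t F_u ≤ 2.4 d t F_u; upper limit = 2.4 × 0.625 × 0.3125 × 70 = 32.81 kips.
Edge bolt: l_c = 1.375 − 0.6875/2 = 1.031 in → 1.2 × 1.031 × 0.3125 × 70 = 27.07 → r_n = 27.07 kips.
Interior bolts: l_c = 1.875 − 0.6875 = 1.188 in → 1.2 × 1.188 × 0.3125 × 70 = 31.17 → r_n = 31.17 kips.
R_n = 1 × 27.07 + 1 × 31.17 = 58.24 kips.
Design strength φR_n = 0.75 × 58.24 = 43.7 kips.

43.7 kips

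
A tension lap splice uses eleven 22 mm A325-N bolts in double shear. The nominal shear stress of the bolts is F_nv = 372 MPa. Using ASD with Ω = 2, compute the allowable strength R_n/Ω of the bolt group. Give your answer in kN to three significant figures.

A_b = π × 22² / 4 = 380.1 mm².
R_n = F_nv · A_b · n · n_s = 372 × 380.1 × 11 × 2 / 1000 = 3111 kN.
Allowable strength R_n/Ω = 3111 / 2 = 1560 kN.

1560 kN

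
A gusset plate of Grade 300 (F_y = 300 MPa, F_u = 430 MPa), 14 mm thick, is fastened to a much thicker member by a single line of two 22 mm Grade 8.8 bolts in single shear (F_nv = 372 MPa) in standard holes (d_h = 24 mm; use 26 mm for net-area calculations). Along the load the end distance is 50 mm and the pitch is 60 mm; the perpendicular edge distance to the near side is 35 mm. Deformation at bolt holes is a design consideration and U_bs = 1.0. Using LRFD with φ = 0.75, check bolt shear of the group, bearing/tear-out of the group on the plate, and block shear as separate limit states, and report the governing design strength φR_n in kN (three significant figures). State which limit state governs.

212 kN (bolt shear governs)

Bolt shear: A_b = π·22²/4 = 380.1 mm²; R_n = 372 × 380.1 × 2 × 1 / 1000 = 282.8 kN → 0.75 × 282.8 = 212 kN.
Bearing: edge l_c = 38, r_n = 274.5 kN; interior l_c = 36, r_n = 260.1 kN; R_n = 274.5 + 1·260.1 = 534.6 kN → 401 kN.
Block shear: A_gv = 1540, A_nv = 994, A_nt = 308 mm²; R_n = min(0.6F_uA_nv, 0.6F_yA_gv) + U_bs·F_u·A_nt = 388.9 kN → 292 kN.
Bolt shear governs: 212 kN.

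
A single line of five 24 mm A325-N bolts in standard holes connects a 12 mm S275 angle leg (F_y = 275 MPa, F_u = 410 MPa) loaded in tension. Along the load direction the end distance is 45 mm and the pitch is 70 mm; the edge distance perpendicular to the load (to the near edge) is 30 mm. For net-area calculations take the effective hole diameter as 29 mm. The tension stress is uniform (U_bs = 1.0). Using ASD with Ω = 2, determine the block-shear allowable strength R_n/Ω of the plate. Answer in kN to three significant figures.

325 kN

Shear plane L_v = 45 + 4·70 = 325 mm; A_gv = 325 × 12 = 3900 mm².
A_nv = (325 − 4.5·29) × 12 = 2334 mm².
A_nt = (30 − 0.5·29) × 12 = 186 mm².
0.6 F_u A_nv = 574.2 kN; 0.6 F_y A_gv = 643.5 kN → shear rupture governs the shear term.
R_n = 574.2 + 1.0 × 410 × 186 / 1000 = 650.4 kN.
Allowable strength R_n/Ω = 650.4 / 2 = 325 kN.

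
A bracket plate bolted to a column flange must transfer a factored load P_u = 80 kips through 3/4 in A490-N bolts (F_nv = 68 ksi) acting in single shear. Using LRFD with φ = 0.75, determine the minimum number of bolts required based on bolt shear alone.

4 bolts

A_b = π·0.75²/4 = 0.4418 in².
Per-bolt design strength φR_n = 0.75 × 68 × 0.4418 × 1 = 22.53 kips.
n ≥ 80 / 22.53 = 3.551 → use 4 bolts.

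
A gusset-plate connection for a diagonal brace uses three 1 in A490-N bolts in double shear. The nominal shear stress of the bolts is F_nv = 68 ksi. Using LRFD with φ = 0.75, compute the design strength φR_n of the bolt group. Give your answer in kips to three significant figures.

240 kips

A_b = π × 1² / 4 = 0.7854 in².
R_n = F_nv · A_b · n · n_s = 68 × 0.7854 × 3 × 2 = 320.4 kips.
Design strength φR_n = 0.75 × 320.4 = 240 kips.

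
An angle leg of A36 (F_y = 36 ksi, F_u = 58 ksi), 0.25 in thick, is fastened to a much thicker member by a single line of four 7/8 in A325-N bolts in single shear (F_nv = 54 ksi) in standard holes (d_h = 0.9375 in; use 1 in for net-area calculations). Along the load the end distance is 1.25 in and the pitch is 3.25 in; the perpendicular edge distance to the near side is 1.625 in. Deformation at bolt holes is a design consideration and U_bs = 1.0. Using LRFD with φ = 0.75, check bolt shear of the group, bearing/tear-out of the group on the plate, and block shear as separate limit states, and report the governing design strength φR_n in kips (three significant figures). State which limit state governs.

Bolt shear: A_b = π·0.875²/4 = 0.6013 in²; R_n = 54 × 0.6013 × 4 × 1 = 129.9 kips → 0.75 × 129.9 = 97.4 kips.
Bearing: edge l_c = 0.7812, r_n = 13.59 kips; interior l_c = 2.312, r_n = 30.45 kips; R_n = 13.59 + 3·30.45 = 104.9 kips → 78.7 kips.
Block shear: A_gv = 2.75, A_nv = 1.875, A_nt = 0.2812 in²; R_n = min(0.6F_uA_nv, 0.6F_yA_gv) + U_bs·F_u·A_nt = 75.71 kips → 56.8 kips.
Block shear governs: 56.8 kips.

56.8 kips (block shear governs)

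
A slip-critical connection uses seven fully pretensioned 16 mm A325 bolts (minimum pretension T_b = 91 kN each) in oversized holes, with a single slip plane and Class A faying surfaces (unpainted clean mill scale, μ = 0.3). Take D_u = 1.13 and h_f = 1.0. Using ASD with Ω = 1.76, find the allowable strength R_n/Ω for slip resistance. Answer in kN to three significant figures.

123 kN

R_n = μ · D_u · h_f · T_b · n_s · n_b = 0.3 × 1.13 × 1.0 × 91 × 1 × 7 = 215.9 kN.
Allowable strength R_n/Ω = 215.9 / 1.76 = 123 kN.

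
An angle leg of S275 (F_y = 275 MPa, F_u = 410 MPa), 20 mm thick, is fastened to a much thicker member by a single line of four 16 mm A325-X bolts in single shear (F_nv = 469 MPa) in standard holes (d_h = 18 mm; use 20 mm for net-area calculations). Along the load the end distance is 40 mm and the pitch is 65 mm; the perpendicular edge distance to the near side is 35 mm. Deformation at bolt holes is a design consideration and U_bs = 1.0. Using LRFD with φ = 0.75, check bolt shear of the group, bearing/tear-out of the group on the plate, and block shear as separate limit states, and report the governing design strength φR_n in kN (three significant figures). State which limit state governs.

283 kN (bolt shear governs)

Bolt shear: A_b = π·16²/4 = 201.1 mm²; R_n = 469 × 201.1 × 4 × 1 / 1000 = 377.2 kN → 0.75 × 377.2 = 283 kN.
Bearing: edge l_c = 31, r_n = 305 kN; interior l_c = 47, r_n = 314.9 kN; R_n = 305 + 3·314.9 = 1250 kN → 937 kN.
Block shear: A_gv = 4700, A_nv = 3300, A_nt = 500 mm²; R_n = min(0.6F_uA_nv, 0.6F_yA_gv) + U_bs·F_u·A_nt = 980.5 kN → 735 kN.
Bolt shear governs: 283 kN.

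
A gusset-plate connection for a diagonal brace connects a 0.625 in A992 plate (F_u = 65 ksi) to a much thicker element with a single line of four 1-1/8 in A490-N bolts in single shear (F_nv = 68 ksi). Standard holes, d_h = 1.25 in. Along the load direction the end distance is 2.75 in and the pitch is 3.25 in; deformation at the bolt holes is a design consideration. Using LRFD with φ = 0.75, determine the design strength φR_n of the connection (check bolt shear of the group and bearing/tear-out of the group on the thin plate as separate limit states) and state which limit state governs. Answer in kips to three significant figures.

Bolt shear: A_b = π·1.125²/4 = 0.994 in²; R_n = 68 × 0.994 × 4 × 1 = 270.4 kips → 0.75 × 270.4 = 203 kips.
Bearing (1.2 l_c t F_u ≤ 2.4 d t F_u): upper limit = 2.4·1.125·0.625·65 = 109.7 kips.
  Edge l_c = 2.75 − 1.25/2 = 2.125 → r_n = 103.6 kips; interior l_c = 3.25 − 1.25 = 2 → r_n = 97.5 kips.
  R_n,bearing = 1·103.6 + 3·97.5 = 396.1 kips → 0.75 × 396.1 = 297 kips.
Bolt shear governs: 203 kips.

203 kips (bolt shear governs)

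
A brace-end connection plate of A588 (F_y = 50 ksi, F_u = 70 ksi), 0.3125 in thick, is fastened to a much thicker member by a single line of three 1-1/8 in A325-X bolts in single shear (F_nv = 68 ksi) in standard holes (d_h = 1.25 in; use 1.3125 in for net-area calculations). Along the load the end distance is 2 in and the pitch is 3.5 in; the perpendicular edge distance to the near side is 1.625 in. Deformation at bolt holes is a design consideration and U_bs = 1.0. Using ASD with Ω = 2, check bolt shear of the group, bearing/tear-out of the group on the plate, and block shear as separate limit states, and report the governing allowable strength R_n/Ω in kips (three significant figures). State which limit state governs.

48.1 kips (block shear governs)

Bolt shear: A_b = π·1.125²/4 = 0.994 in²; R_n = 68 × 0.994 × 3 × 1 = 202.8 kips → 202.8 / 2 = 101 kips.
Bearing: edge l_c = 1.375, r_n = 36.09 kips; interior l_c = 2.25, r_n = 59.06 kips; R_n = 36.09 + 2·59.06 = 154.2 kips → 77.1 kips.
Block shear: A_gv = 2.812, A_nv = 1.787, A_nt = 0.3027 in²; R_n = min(0.6F_uA_nv, 0.6F_yA_gv) + U_bs·F_u·A_nt = 96.25 kips → 48.1 kips.
Block shear governs: 48.1 kips.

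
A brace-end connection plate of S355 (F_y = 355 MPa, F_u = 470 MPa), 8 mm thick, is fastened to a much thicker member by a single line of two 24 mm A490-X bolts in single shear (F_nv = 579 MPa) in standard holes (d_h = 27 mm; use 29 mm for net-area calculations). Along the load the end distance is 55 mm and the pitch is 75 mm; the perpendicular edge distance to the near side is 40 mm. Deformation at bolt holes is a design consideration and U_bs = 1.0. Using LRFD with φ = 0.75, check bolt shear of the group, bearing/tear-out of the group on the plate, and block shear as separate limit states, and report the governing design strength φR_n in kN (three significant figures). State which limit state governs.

Bolt shear: A_b = π·24²/4 = 452.4 mm²; R_n = 579 × 452.4 × 2 × 1 / 1000 = 523.9 kN → 0.75 × 523.9 = 393 kN.
Bearing: edge l_c = 41.5, r_n = 187.2 kN; interior l_c = 48, r_n = 216.6 kN; R_n = 187.2 + 1·216.6 = 403.8 kN → 303 kN.
Block shear: A_gv = 1040, A_nv = 692, A_nt = 204 mm²; R_n = min(0.6F_uA_nv, 0.6F_yA_gv) + U_bs·F_u·A_nt = 291 kN → 218 kN.
Block shear governs: 218 kN.

218 kN (block shear governs)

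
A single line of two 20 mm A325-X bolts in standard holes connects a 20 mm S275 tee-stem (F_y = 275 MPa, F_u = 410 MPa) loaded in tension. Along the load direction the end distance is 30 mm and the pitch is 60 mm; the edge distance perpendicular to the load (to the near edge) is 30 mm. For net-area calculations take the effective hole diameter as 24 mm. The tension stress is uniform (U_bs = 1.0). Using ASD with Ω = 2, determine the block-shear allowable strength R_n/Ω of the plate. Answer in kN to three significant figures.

Shear plane L_v = 30 + 1·60 = 90 mm; A_gv = 90 × 20 = 1800 mm².
A_nv = (90 − 1.5·24) × 20 = 1080 mm².
A_nt = (30 − 0.5·24) × 20 = 360 mm².
0.6 F_u A_nv = 265.7 kN; 0.6 F_y A_gv = 297 kN → shear rupture governs the shear term.
R_n = 265.7 + 1.0 × 410 × 360 / 1000 = 413.3 kN.
Allowable strength R_n/Ω = 413.3 / 2 = 207 kN.

207 kN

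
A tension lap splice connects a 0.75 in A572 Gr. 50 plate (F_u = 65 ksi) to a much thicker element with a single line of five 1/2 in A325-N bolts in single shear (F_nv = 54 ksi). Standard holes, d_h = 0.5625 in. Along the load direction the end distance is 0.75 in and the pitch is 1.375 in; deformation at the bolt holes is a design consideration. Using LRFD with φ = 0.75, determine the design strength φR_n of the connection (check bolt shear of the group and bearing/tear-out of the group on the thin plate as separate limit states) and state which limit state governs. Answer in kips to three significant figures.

39.8 kips (bolt shear governs)

Bolt shear: A_b = π·0.5²/4 = 0.1963 in²; R_n = 54 × 0.1963 × 5 × 1 = 53.01 kips → 0.75 × 53.01 = 39.8 kips.
Bearing (1.2 l_c t F_u ≤ 2.4 d t F_u): upper limit = 2.4·0.5·0.75·65 = 58.5 kips.
  Edge l_c = 0.75 − 0.5625/2 = 0.4688 → r_n = 27.42 kips; interior l_c = 1.375 − 0.5625 = 0.8125 → r_n = 47.53 kips.
  R_n,bearing = 1·27.42 + 4·47.53 = 217.5 kips → 0.75 × 217.5 = 163 kips.
Bolt shear governs: 39.8 kips.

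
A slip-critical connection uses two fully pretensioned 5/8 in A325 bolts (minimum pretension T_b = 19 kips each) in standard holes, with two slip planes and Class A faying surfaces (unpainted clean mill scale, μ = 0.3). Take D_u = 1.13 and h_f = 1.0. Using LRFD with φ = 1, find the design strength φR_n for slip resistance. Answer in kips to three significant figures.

R_n = μ · D_u · h_f · T_b · n_s · n_b = 0.3 × 1.13 × 1.0 × 19 × 2 × 2 = 25.76 kips.
Design strength φR_n = 1 × 25.76 = 25.8 kips.

25.8 kips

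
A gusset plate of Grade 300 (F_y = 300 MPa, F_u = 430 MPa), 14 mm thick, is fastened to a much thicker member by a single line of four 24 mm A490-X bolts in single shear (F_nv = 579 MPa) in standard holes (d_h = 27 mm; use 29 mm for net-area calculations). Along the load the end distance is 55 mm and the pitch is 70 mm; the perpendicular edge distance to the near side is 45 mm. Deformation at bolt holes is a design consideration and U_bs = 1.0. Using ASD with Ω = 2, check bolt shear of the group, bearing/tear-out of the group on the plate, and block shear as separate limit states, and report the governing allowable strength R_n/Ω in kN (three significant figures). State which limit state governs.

Bolt shear: A_b = π·24²/4 = 452.4 mm²; R_n = 579 × 452.4 × 4 × 1 / 1000 = 1048 kN → 1048 / 2 = 524 kN.
Bearing: edge l_c = 41.5, r_n = 299.8 kN; interior l_c = 43, r_n = 310.6 kN; R_n = 299.8 + 3·310.6 = 1232 kN → 616 kN.
Block shear: A_gv = 3710, A_nv = 2289, A_nt = 427 mm²; R_n = min(0.6F_uA_nv, 0.6F_yA_gv) + U_bs·F_u·A_nt = 774.2 kN → 387 kN.
Block shear governs: 387 kN.

387 kN (block shear governs)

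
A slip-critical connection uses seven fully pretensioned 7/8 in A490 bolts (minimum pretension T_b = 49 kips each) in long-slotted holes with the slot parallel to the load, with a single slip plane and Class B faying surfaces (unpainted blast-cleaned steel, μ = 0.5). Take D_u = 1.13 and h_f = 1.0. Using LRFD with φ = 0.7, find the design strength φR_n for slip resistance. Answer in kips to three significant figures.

R_n = μ · D_u · h_f · T_b · n_s · n_b = 0.5 × 1.13 × 1.0 × 49 × 1 × 7 = 193.8 kips.
Design strength φR_n = 0.7 × 193.8 = 136 kips.

136 kips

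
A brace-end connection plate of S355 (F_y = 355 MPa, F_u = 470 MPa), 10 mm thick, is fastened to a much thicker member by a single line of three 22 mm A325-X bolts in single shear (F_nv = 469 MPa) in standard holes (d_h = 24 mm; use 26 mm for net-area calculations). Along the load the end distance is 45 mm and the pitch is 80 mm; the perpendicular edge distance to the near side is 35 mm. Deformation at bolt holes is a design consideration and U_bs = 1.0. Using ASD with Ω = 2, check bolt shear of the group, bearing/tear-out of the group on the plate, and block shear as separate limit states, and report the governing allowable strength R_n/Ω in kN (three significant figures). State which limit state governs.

Bolt shear: A_b = π·22²/4 = 380.1 mm²; R_n = 469 × 380.1 × 3 × 1 / 1000 = 534.8 kN → 534.8 / 2 = 267 kN.
Bearing: edge l_c = 33, r_n = 186.1 kN; interior l_c = 56, r_n = 248.2 kN; R_n = 186.1 + 2·248.2 = 682.4 kN → 341 kN.
Block shear: A_gv = 2050, A_nv = 1400, A_nt = 220 mm²; R_n = min(0.6F_uA_nv, 0.6F_yA_gv) + U_bs·F_u·A_nt = 498.2 kN → 249 kN.
Block shear governs: 249 kN.

249 kN (block shear governs)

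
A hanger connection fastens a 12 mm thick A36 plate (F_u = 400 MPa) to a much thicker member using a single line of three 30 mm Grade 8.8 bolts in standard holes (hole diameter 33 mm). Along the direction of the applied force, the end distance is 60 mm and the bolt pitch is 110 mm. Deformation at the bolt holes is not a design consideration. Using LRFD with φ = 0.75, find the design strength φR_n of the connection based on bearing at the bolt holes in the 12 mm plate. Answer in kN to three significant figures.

883 kN

Per bolt r_n = 1.5 l_c t F_u ≤ 3.0 d t F_u; upper limit = 3.0 × 30 × 12 × 400 / 1000 = 432 kN.
Edge bolt: l_c = 60 − 33/2 = 43.5 mm → 1.5 × 43.5 × 12 × 400 / 1000 = 313.2 → r_n = 313.2 kN.
Interior bolts: l_c = 110 − 33 = 77 mm → 1.5 × 77 × 12 × 400 / 1000 = 554.4 → r_n = 432 kN.
R_n = 1 × 313.2 + 2 × 432 = 1177 kN.
Design strength φR_n = 0.75 × 1177 = 883 kN.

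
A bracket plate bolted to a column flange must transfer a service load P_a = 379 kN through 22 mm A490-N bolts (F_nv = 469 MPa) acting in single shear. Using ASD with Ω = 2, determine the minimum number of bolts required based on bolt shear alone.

A_b = π·22²/4 = 380.1 mm².
Per-bolt allowable strength R_n/Ω = 469 × 380.1 × 1 / 1000 / 2 = 89.14 kN.
n ≥ 379 / 89.14 = 4.252 → use 5 bolts.

5 bolts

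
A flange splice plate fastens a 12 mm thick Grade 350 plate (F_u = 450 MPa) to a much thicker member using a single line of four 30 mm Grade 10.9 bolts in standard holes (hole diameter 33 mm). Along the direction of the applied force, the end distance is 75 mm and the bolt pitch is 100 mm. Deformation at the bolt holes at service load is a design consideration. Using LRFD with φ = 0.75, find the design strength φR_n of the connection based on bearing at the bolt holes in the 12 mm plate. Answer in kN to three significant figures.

Per bolt r_n = 1.2 l_c t F_u ≤ 2.4 d t F_u; upper limit = 2.4 × 30 × 12 × 450 / 1000 = 388.8 kN.
Edge bolt: l_c = 75 − 33/2 = 58.5 mm → 1.2 × 58.5 × 12 × 450 / 1000 = 379.1 → r_n = 379.1 kN.
Interior bolts: l_c = 100 − 33 = 67 mm → 1.2 × 67 × 12 × 450 / 1000 = 434.2 → r_n = 388.8 kN.
R_n = 1 × 379.1 + 3 × 388.8 = 1545 kN.
Design strength φR_n = 0.75 × 1545 = 1160 kN.

1160 kN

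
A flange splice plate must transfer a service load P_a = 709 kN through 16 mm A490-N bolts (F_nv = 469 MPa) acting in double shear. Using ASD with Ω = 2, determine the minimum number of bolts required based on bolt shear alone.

8 bolts

A_b = π·16²/4 = 201.1 mm².
Per-bolt allowable strength R_n/Ω = 469 × 201.1 × 2 / 1000 / 2 = 94.3 kN.
n ≥ 709 / 94.3 = 7.519 → use 8 bolts.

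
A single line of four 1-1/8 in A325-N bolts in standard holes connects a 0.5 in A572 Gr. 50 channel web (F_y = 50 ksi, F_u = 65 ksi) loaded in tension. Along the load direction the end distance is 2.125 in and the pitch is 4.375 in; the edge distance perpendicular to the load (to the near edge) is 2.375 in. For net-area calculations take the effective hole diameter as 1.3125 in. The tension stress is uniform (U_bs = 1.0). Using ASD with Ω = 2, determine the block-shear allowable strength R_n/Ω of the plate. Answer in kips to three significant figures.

132 kips

Shear plane L_v = 2.125 + 3·4.375 = 15.25 in; A_gv = 15.25 × 0.5 = 7.625 in².
A_nv = (15.25 − 3.5·1.3125) × 0.5 = 5.328 in².
A_nt = (2.375 − 0.5·1.3125) × 0.5 = 0.8594 in².
0.6 F_u A_nv = 207.8 kips; 0.6 F_y A_gv = 228.8 kips → shear rupture governs the shear term.
R_n = 207.8 + 1.0 × 65 × 0.8594 = 263.7 kips.
Allowable strength R_n/Ω = 263.7 / 2 = 132 kips.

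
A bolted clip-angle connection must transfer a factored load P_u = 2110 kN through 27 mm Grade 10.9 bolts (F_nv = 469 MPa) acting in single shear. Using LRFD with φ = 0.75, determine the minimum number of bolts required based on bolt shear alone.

A_b = π·27²/4 = 572.6 mm².
Per-bolt design strength φR_n = 0.75 × 469 × 572.6 × 1 / 1000 = 201.4 kN.
n ≥ 2110 / 201.4 = 10.48 → use 11 bolts.

11 bolts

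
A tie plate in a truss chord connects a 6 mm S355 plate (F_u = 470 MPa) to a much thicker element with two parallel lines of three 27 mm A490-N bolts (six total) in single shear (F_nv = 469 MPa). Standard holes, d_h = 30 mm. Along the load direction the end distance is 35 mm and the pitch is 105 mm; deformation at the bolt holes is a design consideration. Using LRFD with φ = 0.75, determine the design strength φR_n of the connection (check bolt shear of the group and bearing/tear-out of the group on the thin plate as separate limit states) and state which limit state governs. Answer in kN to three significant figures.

650 kN (bearing governs)

Bolt shear: A_b = π·27²/4 = 572.6 mm²; R_n = 469 × 572.6 × 6 × 1 / 1000 = 1611 kN → 0.75 × 1611 = 1210 kN.
Bearing (1.2 l_c t F_u ≤ 2.4 d t F_u): upper limit = 2.4·27·6·470 / 1000 = 182.7 kN.
  Edge l_c = 35 − 30/2 = 20 → r_n = 67.68 kN; interior l_c = 105 − 30 = 75 → r_n = 182.7 kN.
  R_n,bearing = 2·67.68 + 4·182.7 = 866.3 kN → 0.75 × 866.3 = 650 kN.
Bearing governs: 650 kN.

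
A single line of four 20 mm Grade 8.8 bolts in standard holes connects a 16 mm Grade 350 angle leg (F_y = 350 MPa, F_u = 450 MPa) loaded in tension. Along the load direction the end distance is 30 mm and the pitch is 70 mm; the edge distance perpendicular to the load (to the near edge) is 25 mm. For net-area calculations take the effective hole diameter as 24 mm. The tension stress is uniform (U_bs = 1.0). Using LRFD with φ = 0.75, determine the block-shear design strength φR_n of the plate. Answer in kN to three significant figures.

Shear plane L_v = 30 + 3·70 = 240 mm; A_gv = 240 × 16 = 3840 mm².
A_nv = (240 − 3.5·24) × 16 = 2496 mm².
A_nt = (25 − 0.5·24) × 16 = 208 mm².
0.6 F_u A_nv = 673.9 kN; 0.6 F_y A_gv = 806.4 kN → shear rupture governs the shear term.
R_n = 673.9 + 1.0 × 450 × 208 / 1000 = 767.5 kN.
Design strength φR_n = 0.75 × 767.5 = 576 kN.

576 kN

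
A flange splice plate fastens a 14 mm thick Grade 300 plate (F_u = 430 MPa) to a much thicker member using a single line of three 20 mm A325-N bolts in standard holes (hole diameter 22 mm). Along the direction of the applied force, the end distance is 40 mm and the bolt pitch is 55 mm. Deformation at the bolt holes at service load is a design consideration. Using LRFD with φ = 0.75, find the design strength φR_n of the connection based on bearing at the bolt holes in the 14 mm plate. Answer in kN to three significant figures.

515 kN

Per bolt r_n = 1.2 l_c t F_u ≤ 2.4 d t F_u; upper limit = 2.4 × 20 × 14 × 430 / 1000 = 289 kN.
Edge bolt: l_c = 40 − 22/2 = 29 mm → 1.2 × 29 × 14 × 430 / 1000 = 209.5 → r_n = 209.5 kN.
Interior bolts: l_c = 55 − 22 = 33 mm → 1.2 × 33 × 14 × 430 / 1000 = 238.4 → r_n = 238.4 kN.
R_n = 1 × 209.5 + 2 × 238.4 = 686.3 kN.
Design strength φR_n = 0.75 × 686.3 = 515 kN.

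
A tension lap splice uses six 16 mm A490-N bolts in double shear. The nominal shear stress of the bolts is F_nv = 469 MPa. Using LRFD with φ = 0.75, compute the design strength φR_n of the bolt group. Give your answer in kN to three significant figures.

A_b = π × 16² / 4 = 201.1 mm².
R_n = F_nv · A_b · n · n_s = 469 × 201.1 × 6 × 2 / 1000 = 1132 kN.
Design strength φR_n = 0.75 × 1132 = 849 kN.

849 kN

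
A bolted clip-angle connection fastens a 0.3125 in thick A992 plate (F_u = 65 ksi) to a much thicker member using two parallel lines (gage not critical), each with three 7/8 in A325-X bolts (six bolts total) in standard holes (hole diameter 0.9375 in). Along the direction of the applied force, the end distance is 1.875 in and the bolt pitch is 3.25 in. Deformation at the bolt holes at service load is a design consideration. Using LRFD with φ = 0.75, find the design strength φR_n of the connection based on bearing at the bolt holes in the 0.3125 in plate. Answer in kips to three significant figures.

179 kips

Per bolt r_n = 1.2 l_c t F_u ≤ 2.4 d t F_u; upper limit = 2.4 × 0.875 × 0.3125 × 65 = 42.66 kips.
Edge bolt: l_c = 1.875 − 0.9375/2 = 1.406 in → 1.2 × 1.406 × 0.3125 × 65 = 34.28 → r_n = 34.28 kips.
Interior bolts: l_c = 3.25 − 0.9375 = 2.312 in → 1.2 × 2.312 × 0.3125 × 65 = 56.37 → r_n = 42.66 kips.
R_n = 2 × 34.28 + 4 × 42.66 = 239.2 kips.
Design strength φR_n = 0.75 × 239.2 = 179 kips.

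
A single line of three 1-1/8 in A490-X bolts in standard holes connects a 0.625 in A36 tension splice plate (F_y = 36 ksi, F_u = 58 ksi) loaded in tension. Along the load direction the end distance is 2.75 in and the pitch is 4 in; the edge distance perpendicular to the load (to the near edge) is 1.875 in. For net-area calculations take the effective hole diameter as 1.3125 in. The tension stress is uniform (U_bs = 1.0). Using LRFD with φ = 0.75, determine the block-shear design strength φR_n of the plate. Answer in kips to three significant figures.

142 kips

Shear plane L_v = 2.75 + 2·4 = 10.75 in; A_gv = 10.75 × 0.625 = 6.719 in².
A_nv = (10.75 − 2.5·1.3125) × 0.625 = 4.668 in².
A_nt = (1.875 − 0.5·1.3125) × 0.625 = 0.7617 in².
0.6 F_u A_nv = 162.4 kips; 0.6 F_y A_gv = 145.1 kips → shear yielding governs the shear term.
R_n = 145.1 + 1.0 × 58 × 0.7617 = 189.3 kips.
Design strength φR_n = 0.75 × 189.3 = 142 kips.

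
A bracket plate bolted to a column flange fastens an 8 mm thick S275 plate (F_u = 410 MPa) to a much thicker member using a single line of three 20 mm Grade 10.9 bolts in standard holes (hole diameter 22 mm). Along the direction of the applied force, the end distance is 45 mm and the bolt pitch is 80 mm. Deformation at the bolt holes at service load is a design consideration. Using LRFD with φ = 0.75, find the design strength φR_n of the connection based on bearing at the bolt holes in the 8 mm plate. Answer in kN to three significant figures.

Per bolt r_n = 1.2 l_c t F_u ≤ 2.4 d t F_u; upper limit = 2.4 × 20 × 8 × 410 / 1000 = 157.4 kN.
Edge bolt: l_c = 45 − 22/2 = 34 mm → 1.2 × 34 × 8 × 410 / 1000 = 133.8 → r_n = 133.8 kN.
Interior bolts: l_c = 80 − 22 = 58 mm → 1.2 × 58 × 8 × 410 / 1000 = 228.3 → r_n = 157.4 kN.
R_n = 1 × 133.8 + 2 × 157.4 = 448.7 kN.
Design strength φR_n = 0.75 × 448.7 = 337 kN.

337 kN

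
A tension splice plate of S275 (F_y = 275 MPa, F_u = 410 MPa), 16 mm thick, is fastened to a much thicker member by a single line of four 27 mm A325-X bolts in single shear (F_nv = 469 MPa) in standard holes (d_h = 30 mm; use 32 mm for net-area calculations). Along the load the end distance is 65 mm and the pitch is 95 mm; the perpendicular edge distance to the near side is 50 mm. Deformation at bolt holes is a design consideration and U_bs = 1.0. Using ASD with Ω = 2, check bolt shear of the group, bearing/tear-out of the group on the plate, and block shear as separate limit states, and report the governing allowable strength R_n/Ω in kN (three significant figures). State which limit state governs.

537 kN (bolt shear governs)

Bolt shear: A_b = π·27²/4 = 572.6 mm²; R_n = 469 × 572.6 × 4 × 1 / 1000 = 1074 kN → 1074 / 2 = 537 kN.
Bearing: edge l_c = 50, r_n = 393.6 kN; interior l_c = 65, r_n = 425.1 kN; R_n = 393.6 + 3·425.1 = 1669 kN → 834 kN.
Block shear: A_gv = 5600, A_nv = 3808, A_nt = 544 mm²; R_n = min(0.6F_uA_nv, 0.6F_yA_gv) + U_bs·F_u·A_nt = 1147 kN → 574 kN.
Bolt shear governs: 537 kN.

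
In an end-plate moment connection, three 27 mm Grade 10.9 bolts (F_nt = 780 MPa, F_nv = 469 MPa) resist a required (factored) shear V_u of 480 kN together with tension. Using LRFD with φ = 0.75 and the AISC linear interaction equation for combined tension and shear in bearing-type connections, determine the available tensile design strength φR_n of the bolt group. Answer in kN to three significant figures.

A_b = π·27²/4 = 572.6 mm²; f_rv = 480 × 1000 / (3 × 572.6) = 279.4 MPa.
F'_nt = 1.3 F_nt − (F_nt / φF_nv) f_rv = 1.3·780 − (780/(0.75·469))·279.4 = 394.3 MPa, capped at F_nt → F'_nt = 394.3 MPa.
R_n = F'_nt · A_b · n = 394.3 × 572.6 × 3 / 1000 = 677.3 kN.
Design strength φR_n = 0.75 × 677.3 = 508 kN.

508 kN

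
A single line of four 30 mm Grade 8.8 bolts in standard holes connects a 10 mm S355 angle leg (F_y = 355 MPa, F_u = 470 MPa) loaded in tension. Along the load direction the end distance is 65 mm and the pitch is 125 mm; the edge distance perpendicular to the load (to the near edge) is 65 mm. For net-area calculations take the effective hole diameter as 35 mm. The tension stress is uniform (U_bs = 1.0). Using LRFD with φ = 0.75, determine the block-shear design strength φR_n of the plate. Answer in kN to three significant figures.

Shear plane L_v = 65 + 3·125 = 440 mm; A_gv = 440 × 10 = 4400 mm².
A_nv = (440 − 3.5·35) × 10 = 3175 mm².
A_nt = (65 − 0.5·35) × 10 = 475 mm².
0.6 F_u A_nv = 895.4 kN; 0.6 F_y A_gv = 937.2 kN → shear rupture governs the shear term.
R_n = 895.4 + 1.0 × 470 × 475 / 1000 = 1119 kN.
Design strength φR_n = 0.75 × 1119 = 839 kN.

839 kN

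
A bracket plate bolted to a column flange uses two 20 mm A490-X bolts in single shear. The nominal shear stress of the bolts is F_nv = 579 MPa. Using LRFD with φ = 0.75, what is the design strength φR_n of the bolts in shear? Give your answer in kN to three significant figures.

A_b = π × 20² / 4 = 314.2 mm².
R_n = F_nv · A_b · n · n_s = 579 × 314.2 × 2 × 1 / 1000 = 363.8 kN.
Design strength φR_n = 0.75 × 363.8 = 273 kN.

273 kN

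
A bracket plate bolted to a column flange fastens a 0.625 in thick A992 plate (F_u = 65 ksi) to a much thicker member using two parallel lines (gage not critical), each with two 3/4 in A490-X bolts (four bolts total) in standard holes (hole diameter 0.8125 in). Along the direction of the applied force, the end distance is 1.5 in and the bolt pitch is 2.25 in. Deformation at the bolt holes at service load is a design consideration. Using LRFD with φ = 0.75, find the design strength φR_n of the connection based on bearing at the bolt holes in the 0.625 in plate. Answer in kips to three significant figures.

Per bolt r_n = 1.2 l_c t F_u ≤ 2.4 d t F_u; upper limit = 2.4 × 0.75 × 0.625 × 65 = 73.12 kips.
Edge bolt: l_c = 1.5 − 0.8125/2 = 1.094 in → 1.2 × 1.094 × 0.625 × 65 = 53.32 → r_n = 53.32 kips.
Interior bolts: l_c = 2.25 − 0.8125 = 1.438 in → 1.2 × 1.438 × 0.625 × 65 = 70.08 → r_n = 70.08 kips.
R_n = 2 × 53.32 + 2 × 70.08 = 246.8 kips.
Design strength φR_n = 0.75 × 246.8 = 185 kips.

185 kips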